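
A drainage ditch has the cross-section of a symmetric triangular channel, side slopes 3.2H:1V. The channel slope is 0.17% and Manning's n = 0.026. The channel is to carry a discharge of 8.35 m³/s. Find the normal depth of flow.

Manning's equation rearranged: A R^(2/3) = nQ / (1·√S) = 0.026 × 8.35 / (√0.0017) = 5.265.
At y = 1.24 m: A R^(2/3) = 3.468 — short.
At y = 1.71 m: A R^(2/3) = 8.171 — over.
At y = 1.45 m: A R^(2/3) = 5.264 — close enough.

y_n = 1.45 m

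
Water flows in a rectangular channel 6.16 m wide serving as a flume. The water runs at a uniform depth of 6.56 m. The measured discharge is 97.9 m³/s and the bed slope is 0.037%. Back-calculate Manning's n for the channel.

n = 0.013

Flow area A = b·y = 6.16 × 6.56 = 40.41 m². Wetted perimeter P = b + 2y = 6.16 + 2×6.56 = 19.28 m.
Hydraulic radius R = A/P = 40.41/19.28 = 2.096 m.
Rearranging Manning's equation: n = (1/Q) A R^(2/3) S^(1/2) = (1/97.9) × 40.41 × 2.096^(2/3) × √0.00037 = 0.013.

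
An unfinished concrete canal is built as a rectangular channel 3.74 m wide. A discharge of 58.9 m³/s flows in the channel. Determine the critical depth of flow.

y_c = 2.93 m

For a rectangular channel, critical depth y_c = (q²/g)^(1/3) where q = Q/b = 58.9/3.74 = 15.75 m²/s.
So y_c = (15.75²/9.81)^(1/3) = 2.93 m.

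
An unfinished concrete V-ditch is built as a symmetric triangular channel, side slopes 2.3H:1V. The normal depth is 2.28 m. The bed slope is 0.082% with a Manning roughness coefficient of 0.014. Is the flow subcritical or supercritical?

For a triangular section with side slope z = 2.3: A = zy² = 2.3×2.28² = 11.96 m²; P = 2y√(1+z²) = 2×2.28×2.508 = 11.44 m.
Hydraulic radius R = A/P = 11.96/11.44 = 1.045 m.
V = (1/n) R^(2/3) √S = (1/0.014) × 1.045^(2/3) × √0.00082 = 2.107 m/s. Hydraulic depth D_h = A/T = 11.96/10.49 = 1.14 m.
Froude number Fr = V/√(g·D_h) = 2.107/√(9.81×1.14) = 0.63, which is less than 1, so the flow is subcritical.

subcritical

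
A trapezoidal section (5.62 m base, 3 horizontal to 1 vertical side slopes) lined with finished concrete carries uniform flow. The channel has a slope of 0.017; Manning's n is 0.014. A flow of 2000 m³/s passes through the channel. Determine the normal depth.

Manning's equation rearranged: A R^(2/3) = nQ / (1·√S) = 0.014 × 2000 / (√0.017) = 214.8.
Try y = 4.33 m: A R^(2/3) = 146.1 — too small.
Try y = 6.37 m: A R^(2/3) = 358.4 — too large.
Try y = 5.12 m: A R^(2/3) = 214.7 — matches.

y_n = 5.12 m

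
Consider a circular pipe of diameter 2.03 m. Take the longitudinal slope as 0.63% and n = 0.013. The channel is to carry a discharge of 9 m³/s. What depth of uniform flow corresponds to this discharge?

y_n = 1.27 m

Manning's equation rearranged: A R^(2/3) = nQ / (1·√S) = 0.013 × 9 / (√0.0063) = 1.474.
Trying y = 1.52 m: A R^(2/3) = 1.874 — over.
Trying y = 1.27 m: A R^(2/3) = 1.473 — ≈ 1.474.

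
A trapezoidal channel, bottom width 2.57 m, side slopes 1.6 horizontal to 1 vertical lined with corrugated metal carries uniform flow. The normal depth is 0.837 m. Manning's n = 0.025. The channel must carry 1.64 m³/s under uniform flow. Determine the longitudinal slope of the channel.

S = 0.000331

With bottom width b = 2.57 m and side slope z = 1.6: A = (b + zy)y = (2.57 + 1.6×0.837)×0.837 = 3.272 m²; P = b + 2y√(1+z²) = 2.57 + 2×0.837×1.887 = 5.728 m.
Hydraulic radius R = A/P = 3.272/5.728 = 0.5712 m.
From Manning's equation, S = [nQ / (1 A R^(2/3))]² = [0.025 × 1.64 / (1 × 3.272 × 0.5712^(2/3))]² = 0.000331.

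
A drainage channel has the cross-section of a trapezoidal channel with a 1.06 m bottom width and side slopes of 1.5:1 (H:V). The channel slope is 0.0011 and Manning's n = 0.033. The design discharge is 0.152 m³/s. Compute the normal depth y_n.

Manning's equation rearranged: A R^(2/3) = nQ / (1·√S) = 0.033 × 0.152 / (√0.0011) = 0.1512.
Try y = 0.244 m: A R^(2/3) = 0.1107 — too small.
Try y = 0.344 m: A R^(2/3) = 0.2069 — too large.
Try y = 0.29 m: A R^(2/3) = 0.1512 — close enough.

y_n = 0.29 m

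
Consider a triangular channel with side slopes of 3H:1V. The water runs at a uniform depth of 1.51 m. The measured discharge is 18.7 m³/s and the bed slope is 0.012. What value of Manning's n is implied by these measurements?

n = 0.0321

For a triangular section with side slope z = 3: A = zy² = 3×1.51² = 6.84 m²; P = 2y√(1+z²) = 2×1.51×3.162 = 9.55 m.
Hydraulic radius R = A/P = 6.84/9.55 = 0.7163 m.
Rearranging Manning's equation: n = (1/Q) A R^(2/3) S^(1/2) = (1/18.7) × 6.84 × 0.7163^(2/3) × √0.012 = 0.0321.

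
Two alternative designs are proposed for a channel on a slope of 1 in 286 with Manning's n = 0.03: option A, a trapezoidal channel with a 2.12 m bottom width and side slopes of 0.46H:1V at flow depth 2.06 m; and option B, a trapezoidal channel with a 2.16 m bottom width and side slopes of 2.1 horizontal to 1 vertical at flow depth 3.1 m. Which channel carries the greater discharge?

Channel A: With bottom width b = 2.12 m and side slope z = 0.46: A = (b + zy)y = (2.12 + 0.46×2.06)×2.06 = 6.319 m²; P = b + 2y√(1+z²) = 2.12 + 2×2.06×1.101 = 6.655 m. Hydraulic radius R = A/P = 6.319/6.655 = 0.9496 m. Q_A = (1/0.03)·6.319·0.9496^(2/3)·√0.003497 = 12.03 m³/s.
Channel B: With bottom width b = 2.16 m and side slope z = 2.1: A = (b + zy)y = (2.16 + 2.1×3.1)×3.1 = 26.88 m²; P = b + 2y√(1+z²) = 2.16 + 2×3.1×2.326 = 16.58 m. Hydraulic radius R = A/P = 26.88/16.58 = 1.621 m. Q_B = (1/0.03)·26.88·1.621^(2/3)·√0.003497 = 73.1 m³/s.
Q_A = 12.03 m³/s vs Q_B = 73.1 m³/s, so channel B carries more.

channel B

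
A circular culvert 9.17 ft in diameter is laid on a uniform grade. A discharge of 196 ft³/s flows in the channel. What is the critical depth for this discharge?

At critical depth, Q² T / (g A³) = 1, i.e. A³/T = Q²/g = 196²/32.2 = 1193.
Trying y = 2.7 ft: A³/T = 512 — short.
Trying y = 3.69 ft: A³/T = 1710 — over.
Trying y = 3.36 ft: A³/T = 1192 — ≈ 1193.

y_c = 3.36 ft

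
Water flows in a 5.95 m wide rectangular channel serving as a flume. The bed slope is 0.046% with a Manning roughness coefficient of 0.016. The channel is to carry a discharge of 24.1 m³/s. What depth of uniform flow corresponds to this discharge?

Manning's equation rearranged: A R^(2/3) = nQ / (1·√S) = 0.016 × 24.1 / (√0.00046) = 17.98.
Trying y = 2.74 m: A R^(2/3) = 20.66 — too large.
Trying y = 2.47 m: A R^(2/3) = 17.95 — close enough.

y_n = 2.47 m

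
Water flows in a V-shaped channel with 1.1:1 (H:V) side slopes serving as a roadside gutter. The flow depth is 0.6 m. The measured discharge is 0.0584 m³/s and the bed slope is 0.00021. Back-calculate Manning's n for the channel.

n = 0.036

For a triangular section with side slope z = 1.1: A = zy² = 1.1×0.6² = 0.396 m²; P = 2y√(1+z²) = 2×0.6×1.487 = 1.784 m.
Hydraulic radius R = A/P = 0.396/1.784 = 0.222 m.
Rearranging Manning's equation: n = (1/Q) A R^(2/3) S^(1/2) = (1/0.0584) × 0.396 × 0.222^(2/3) × √0.00021 = 0.036.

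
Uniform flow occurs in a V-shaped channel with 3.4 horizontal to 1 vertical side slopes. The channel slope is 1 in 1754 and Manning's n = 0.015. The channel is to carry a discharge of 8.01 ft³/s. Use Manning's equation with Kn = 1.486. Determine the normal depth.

y_n = 1.2 ft

Manning's equation rearranged: A R^(2/3) = nQ / (1.486·√S) = 0.015 × 8.01 / (1.486 × √0.0005701) = 3.386.
Trying y = 0.913 ft: A R^(2/3) = 1.634 — short.
Trying y = 1.33 ft: A R^(2/3) = 4.457 — over.
Trying y = 1.2 ft: A R^(2/3) = 3.388 — matches.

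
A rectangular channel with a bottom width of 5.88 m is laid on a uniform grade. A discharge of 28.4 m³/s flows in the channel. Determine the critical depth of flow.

For a rectangular channel, critical depth y_c = (q²/g)^(1/3) where q = Q/b = 28.4/5.88 = 4.83 m²/s.
So y_c = (4.83²/9.81)^(1/3) = 1.33 m.

y_c = 1.33 m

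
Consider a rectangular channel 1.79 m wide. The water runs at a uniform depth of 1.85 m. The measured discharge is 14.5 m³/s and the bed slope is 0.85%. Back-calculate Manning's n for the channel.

n = 0.015

Flow area A = b·y = 1.79 × 1.85 = 3.312 m². Wetted perimeter P = b + 2y = 1.79 + 2×1.85 = 5.49 m.
Hydraulic radius R = A/P = 3.312/5.49 = 0.6032 m.
Rearranging Manning's equation: n = (1/Q) A R^(2/3) S^(1/2) = (1/14.5) × 3.312 × 0.6032^(2/3) × √0.0085 = 0.015.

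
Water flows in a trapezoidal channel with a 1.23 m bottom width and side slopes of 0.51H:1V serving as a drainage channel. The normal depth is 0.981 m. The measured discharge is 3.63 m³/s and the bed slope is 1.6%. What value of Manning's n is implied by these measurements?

With bottom width b = 1.23 m and side slope z = 0.51: A = (b + zy)y = (1.23 + 0.51×0.981)×0.981 = 1.697 m²; P = b + 2y√(1+z²) = 1.23 + 2×0.981×1.123 = 3.432 m.
Hydraulic radius R = A/P = 1.697/3.432 = 0.4945 m.
Rearranging Manning's equation: n = (1/Q) A R^(2/3) S^(1/2) = (1/3.63) × 1.697 × 0.4945^(2/3) × √0.016 = 0.037.

n = 0.037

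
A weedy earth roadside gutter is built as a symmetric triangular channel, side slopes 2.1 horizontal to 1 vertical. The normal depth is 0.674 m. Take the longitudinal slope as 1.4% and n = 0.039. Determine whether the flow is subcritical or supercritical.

subcritical

For a triangular section with side slope z = 2.1: A = zy² = 2.1×0.674² = 0.954 m²; P = 2y√(1+z²) = 2×0.674×2.326 = 3.135 m.
Hydraulic radius R = A/P = 0.954/3.135 = 0.3043 m.
V = (1/n) R^(2/3) √S = (1/0.039) × 0.3043^(2/3) × √0.014 = 1.372 m/s. Hydraulic depth D_h = A/T = 0.954/2.831 = 0.337 m.
Froude number Fr = V/√(g·D_h) = 1.372/√(9.81×0.337) = 0.755, which is less than 1, so the flow is subcritical.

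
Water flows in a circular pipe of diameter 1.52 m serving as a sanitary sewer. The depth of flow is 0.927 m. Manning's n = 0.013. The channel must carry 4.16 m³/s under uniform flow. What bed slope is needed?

S = 0.0068

For a circular section of diameter D = 1.52 m at depth y = 0.927 m, the central angle is θ = 2 arccos(1 − 2y/D) = 3.585 rad. Then A = (D²/8)(θ − sin θ) = 1.159 m² and P = Dθ/2 = 2.724 m.
Hydraulic radius R = A/P = 1.159/2.724 = 0.4254 m.
From Manning's equation, S = [nQ / (1 A R^(2/3))]² = [0.013 × 4.16 / (1 × 1.159 × 0.4254^(2/3))]² = 0.0068.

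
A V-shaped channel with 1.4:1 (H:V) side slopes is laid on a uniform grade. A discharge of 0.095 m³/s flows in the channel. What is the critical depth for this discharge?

At critical depth, Q² T / (g A³) = 1, i.e. A³/T = Q²/g = 0.095²/9.81 = 0.00092.
Trying y = 0.172 m: A³/T = 0.0001475 — low.
Trying y = 0.316 m: A³/T = 0.003088 — high.
Trying y = 0.248 m: A³/T = 0.0009194 — matches.

y_c = 0.248 m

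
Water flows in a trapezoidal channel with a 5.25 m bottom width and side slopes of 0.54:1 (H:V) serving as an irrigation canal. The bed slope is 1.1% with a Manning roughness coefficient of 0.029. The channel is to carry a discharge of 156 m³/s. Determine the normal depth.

Manning's equation rearranged: A R^(2/3) = nQ / (1·√S) = 0.029 × 156 / (√0.011) = 43.13.
Trying y = 4.71 m: A R^(2/3) = 63.97 — too large.
Trying y = 2.91 m: A R^(2/3) = 27.98 — too small.
Trying y = 3.76 m: A R^(2/3) = 43.22 — matches.

y_n = 3.76 m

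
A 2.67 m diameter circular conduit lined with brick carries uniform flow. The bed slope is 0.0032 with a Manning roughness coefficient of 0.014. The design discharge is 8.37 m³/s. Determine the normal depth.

y_n = 1.31 m

Manning's equation rearranged: A R^(2/3) = nQ / (1·√S) = 0.014 × 8.37 / (√0.0032) = 2.071.
Try y = 1.63 m: A R^(2/3) = 2.95 — too large.
Try y = 1.31 m: A R^(2/3) = 2.07 — ≈ 2.071.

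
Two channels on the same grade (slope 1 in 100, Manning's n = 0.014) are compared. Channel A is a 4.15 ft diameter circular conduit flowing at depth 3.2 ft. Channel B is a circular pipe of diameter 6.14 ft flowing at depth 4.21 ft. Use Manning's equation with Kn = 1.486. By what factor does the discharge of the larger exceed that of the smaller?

2.46

Channel A: For a circular section of diameter D = 4.15 ft at depth y = 3.2 ft, the central angle is θ = 2 arccos(1 − 2y/D) = 4.288 rad. Then A = (D²/8)(θ − sin θ) = 11.19 ft² and P = Dθ/2 = 8.897 ft. Hydraulic radius R = A/P = 11.19/8.897 = 1.258 ft. Q_A = (1.486/0.014)·11.19·1.258^(2/3)·√0.01 = 138.4 ft³/s.
Channel B: For a circular section of diameter D = 6.14 ft at depth y = 4.21 ft, the central angle is θ = 2 arccos(1 − 2y/D) = 3.902 rad. Then A = (D²/8)(θ − sin θ) = 21.64 ft² and P = Dθ/2 = 11.98 ft. Hydraulic radius R = A/P = 21.64/11.98 = 1.806 ft. Q_B = (1.486/0.014)·21.64·1.806^(2/3)·√0.01 = 340.7 ft³/s.
The larger discharge is 340.7 ft³/s and the smaller is 138.4 ft³/s; the ratio is 2.46.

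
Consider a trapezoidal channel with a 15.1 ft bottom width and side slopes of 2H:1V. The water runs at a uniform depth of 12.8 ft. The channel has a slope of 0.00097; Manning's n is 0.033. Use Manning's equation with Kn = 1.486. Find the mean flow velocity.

V = 5.23 ft/s

With bottom width b = 15.1 ft and side slope z = 2: A = (b + zy)y = (15.1 + 2×12.8)×12.8 = 521 ft²; P = b + 2y√(1+z²) = 15.1 + 2×12.8×2.236 = 72.34 ft.
Hydraulic radius R = A/P = 521/72.34 = 7.201 ft.
From Manning's equation, V = (1.486/n) R^(2/3) S^(1/2) = (1.486/0.033) × 7.201^(2/3) × 0.00097^(1/2) = 5.23 ft/s.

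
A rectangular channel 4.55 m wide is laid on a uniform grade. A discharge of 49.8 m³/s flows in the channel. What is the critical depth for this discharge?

y_c = 2.3 m

For a rectangular channel, critical depth y_c = (q²/g)^(1/3) where q = Q/b = 49.8/4.55 = 10.95 m²/s.
So y_c = (10.95²/9.81)^(1/3) = 2.3 m.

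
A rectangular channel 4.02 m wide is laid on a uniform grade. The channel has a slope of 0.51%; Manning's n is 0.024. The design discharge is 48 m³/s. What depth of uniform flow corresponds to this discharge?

y_n = 3.43 m

Manning's equation rearranged: A R^(2/3) = nQ / (1·√S) = 0.024 × 48 / (√0.0051) = 16.13.
At y = 2.94 m: A R^(2/3) = 13.3 — low.
At y = 4.33 m: A R^(2/3) = 21.5 — high.
At y = 3.43 m: A R^(2/3) = 16.15 — ≈ 16.13.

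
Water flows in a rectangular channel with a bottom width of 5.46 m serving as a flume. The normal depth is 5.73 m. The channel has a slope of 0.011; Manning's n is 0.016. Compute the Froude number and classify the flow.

Flow area A = b·y = 5.46 × 5.73 = 31.29 m². Wetted perimeter P = b + 2y = 5.46 + 2×5.73 = 16.92 m.
Hydraulic radius R = A/P = 31.29/16.92 = 1.849 m.
V = (1/n) R^(2/3) √S = (1/0.016) × 1.849^(2/3) × √0.011 = 9.875 m/s. Hydraulic depth D_h = A/T = 31.29/5.46 = 5.73 m.
Froude number Fr = V/√(g·D_h) = 9.875/√(9.81×5.73) = 1.32, which is greater than 1, so the flow is supercritical.

supercritical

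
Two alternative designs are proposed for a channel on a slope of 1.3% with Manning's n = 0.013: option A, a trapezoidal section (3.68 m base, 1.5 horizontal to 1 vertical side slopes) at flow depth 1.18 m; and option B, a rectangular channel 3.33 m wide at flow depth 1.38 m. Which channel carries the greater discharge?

Channel A: With bottom width b = 3.68 m and side slope z = 1.5: A = (b + zy)y = (3.68 + 1.5×1.18)×1.18 = 6.431 m²; P = b + 2y√(1+z²) = 3.68 + 2×1.18×1.803 = 7.935 m. Hydraulic radius R = A/P = 6.431/7.935 = 0.8105 m. Q_A = (1/0.013)·6.431·0.8105^(2/3)·√0.013 = 49.03 m³/s.
Channel B: Flow area A = b·y = 3.33 × 1.38 = 4.595 m². Wetted perimeter P = b + 2y = 3.33 + 2×1.38 = 6.09 m. Hydraulic radius R = A/P = 4.595/6.09 = 0.7546 m. Q_B = (1/0.013)·4.595·0.7546^(2/3)·√0.013 = 33.41 m³/s.
Q_A = 49.03 m³/s vs Q_B = 33.41 m³/s, so channel A carries more.

channel A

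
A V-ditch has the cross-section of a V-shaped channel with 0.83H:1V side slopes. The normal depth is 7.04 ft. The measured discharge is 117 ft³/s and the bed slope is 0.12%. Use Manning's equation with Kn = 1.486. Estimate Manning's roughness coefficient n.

For a triangular section with side slope z = 0.83: A = zy² = 0.83×7.04² = 41.14 ft²; P = 2y√(1+z²) = 2×7.04×1.3 = 18.3 ft.
Hydraulic radius R = A/P = 41.14/18.3 = 2.248 ft.
Rearranging Manning's equation: n = (1.486/Q) A R^(2/3) S^(1/2) = (1.486/117) × 41.14 × 2.248^(2/3) × √0.0012 = 0.0311.

n = 0.0311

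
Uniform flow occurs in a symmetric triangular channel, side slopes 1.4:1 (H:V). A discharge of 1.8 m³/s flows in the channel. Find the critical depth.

y_c = 0.805 m

At critical depth, Q² T / (g A³) = 1, i.e. A³/T = Q²/g = 1.8²/9.81 = 0.3303.
At y = 0.982 m: A³/T = 0.8949 — high.
At y = 0.647 m: A³/T = 0.1111 — low.
At y = 0.805 m: A³/T = 0.3313 — close enough.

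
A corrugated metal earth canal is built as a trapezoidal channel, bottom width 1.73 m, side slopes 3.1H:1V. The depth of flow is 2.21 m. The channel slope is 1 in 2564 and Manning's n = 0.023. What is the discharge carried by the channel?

Q = 18.1 m³/s

With bottom width b = 1.73 m and side slope z = 3.1: A = (b + zy)y = (1.73 + 3.1×2.21)×2.21 = 18.96 m²; P = b + 2y√(1+z²) = 1.73 + 2×2.21×3.257 = 16.13 m.
Hydraulic radius R = A/P = 18.96/16.13 = 1.176 m.
Manning's equation: Q = (1/n) A R^(2/3) S^(1/2) = (1/0.023) × 18.96 × 1.176^(2/3) × 0.00039^(1/2) = 18.1 m³/s.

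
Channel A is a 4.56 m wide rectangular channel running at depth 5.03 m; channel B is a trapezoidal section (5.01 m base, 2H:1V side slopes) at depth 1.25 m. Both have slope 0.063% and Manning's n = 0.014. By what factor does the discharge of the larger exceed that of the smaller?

Channel A: Flow area A = b·y = 4.56 × 5.03 = 22.94 m². Wetted perimeter P = b + 2y = 4.56 + 2×5.03 = 14.62 m. Hydraulic radius R = A/P = 22.94/14.62 = 1.569 m. Q_A = (1/0.014)·22.94·1.569^(2/3)·√0.00063 = 55.52 m³/s.
Channel B: With bottom width b = 5.01 m and side slope z = 2: A = (b + zy)y = (5.01 + 2×1.25)×1.25 = 9.387 m²; P = b + 2y√(1+z²) = 5.01 + 2×1.25×2.236 = 10.6 m. Hydraulic radius R = A/P = 9.387/10.6 = 0.8856 m. Q_B = (1/0.014)·9.387·0.8856^(2/3)·√0.00063 = 15.52 m³/s.
The larger discharge is 55.52 m³/s and the smaller is 15.52 m³/s; the ratio is 3.58.

3.58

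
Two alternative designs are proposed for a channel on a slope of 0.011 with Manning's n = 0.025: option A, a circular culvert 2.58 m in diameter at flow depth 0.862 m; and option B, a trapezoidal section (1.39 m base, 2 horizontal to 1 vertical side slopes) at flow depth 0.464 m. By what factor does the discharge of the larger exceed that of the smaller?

Channel A: For a circular section of diameter D = 2.58 m at depth y = 0.862 m, the central angle is θ = 2 arccos(1 − 2y/D) = 2.465 rad. Then A = (D²/8)(θ − sin θ) = 1.53 m² and P = Dθ/2 = 3.18 m. Hydraulic radius R = A/P = 1.53/3.18 = 0.4812 m. Q_A = (1/0.025)·1.53·0.4812^(2/3)·√0.011 = 3.942 m³/s.
Channel B: With bottom width b = 1.39 m and side slope z = 2: A = (b + zy)y = (1.39 + 2×0.464)×0.464 = 1.076 m²; P = b + 2y√(1+z²) = 1.39 + 2×0.464×2.236 = 3.465 m. Hydraulic radius R = A/P = 1.076/3.465 = 0.3104 m. Q_B = (1/0.025)·1.076·0.3104^(2/3)·√0.011 = 2.069 m³/s.
The larger discharge is 3.942 m³/s and the smaller is 2.069 m³/s; the ratio is 1.91.

1.91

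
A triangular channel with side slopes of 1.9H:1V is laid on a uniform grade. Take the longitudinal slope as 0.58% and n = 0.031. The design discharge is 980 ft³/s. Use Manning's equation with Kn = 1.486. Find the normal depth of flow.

Manning's equation rearranged: A R^(2/3) = nQ / (1.486·√S) = 0.031 × 980 / (1.486 × √0.0058) = 268.4.
Trying y = 6.55 ft: A R^(2/3) = 165.7 — too small.
Trying y = 7.85 ft: A R^(2/3) = 268.5 — matches.

y_n = 7.85 ft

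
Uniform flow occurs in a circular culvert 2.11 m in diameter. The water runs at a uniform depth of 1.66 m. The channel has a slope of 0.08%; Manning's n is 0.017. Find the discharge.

For a circular section of diameter D = 2.11 m at depth y = 1.66 m, the central angle is θ = 2 arccos(1 − 2y/D) = 4.363 rad. Then A = (D²/8)(θ − sin θ) = 2.951 m² and P = Dθ/2 = 4.603 m.
Hydraulic radius R = A/P = 2.951/4.603 = 0.6411 m.
Manning's equation: Q = (1/n) A R^(2/3) S^(1/2) = (1/0.017) × 2.951 × 0.6411^(2/3) × 0.0008^(1/2) = 3.65 m³/s.

Q = 3.65 m³/s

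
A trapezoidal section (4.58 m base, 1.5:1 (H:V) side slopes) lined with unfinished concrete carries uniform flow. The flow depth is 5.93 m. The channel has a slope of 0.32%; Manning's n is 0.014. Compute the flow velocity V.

With bottom width b = 4.58 m and side slope z = 1.5: A = (b + zy)y = (4.58 + 1.5×5.93)×5.93 = 79.91 m²; P = b + 2y√(1+z²) = 4.58 + 2×5.93×1.803 = 25.96 m.
Hydraulic radius R = A/P = 79.91/25.96 = 3.078 m.
From Manning's equation, V = (1/n) R^(2/3) S^(1/2) = (1/0.014) × 3.078^(2/3) × 0.0032^(1/2) = 8.55 m/s.

V = 8.55 m/s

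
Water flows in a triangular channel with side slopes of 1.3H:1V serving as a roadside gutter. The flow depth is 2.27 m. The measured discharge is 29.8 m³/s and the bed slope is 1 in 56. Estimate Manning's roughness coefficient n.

For a triangular section with side slope z = 1.3: A = zy² = 1.3×2.27² = 6.699 m²; P = 2y√(1+z²) = 2×2.27×1.64 = 7.446 m.
Hydraulic radius R = A/P = 6.699/7.446 = 0.8996 m.
Rearranging Manning's equation: n = (1/Q) A R^(2/3) S^(1/2) = (1/29.8) × 6.699 × 0.8996^(2/3) × √0.01786 = 0.028.

n = 0.028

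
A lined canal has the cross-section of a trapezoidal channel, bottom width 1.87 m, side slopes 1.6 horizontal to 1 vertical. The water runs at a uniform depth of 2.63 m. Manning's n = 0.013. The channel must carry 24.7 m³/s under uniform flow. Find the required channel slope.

With bottom width b = 1.87 m and side slope z = 1.6: A = (b + zy)y = (1.87 + 1.6×2.63)×2.63 = 15.99 m²; P = b + 2y√(1+z²) = 1.87 + 2×2.63×1.887 = 11.79 m.
Hydraulic radius R = A/P = 15.99/11.79 = 1.355 m.
From Manning's equation, S = [nQ / (1 A R^(2/3))]² = [0.013 × 24.7 / (1 × 15.99 × 1.355^(2/3))]² = 0.000269.

S = 0.000269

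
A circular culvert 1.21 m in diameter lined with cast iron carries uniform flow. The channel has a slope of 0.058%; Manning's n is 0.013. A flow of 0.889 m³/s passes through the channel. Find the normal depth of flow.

Manning's equation rearranged: A R^(2/3) = nQ / (1·√S) = 0.013 × 0.889 / (√0.00058) = 0.4799.
Try y = 1.13 m: A R^(2/3) = 0.5573 — too large.
Try y = 0.92 m: A R^(2/3) = 0.48 — matches.

y_n = 0.92 m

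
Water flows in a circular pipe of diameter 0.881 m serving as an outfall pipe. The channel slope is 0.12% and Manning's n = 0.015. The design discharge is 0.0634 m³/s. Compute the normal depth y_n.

y_n = 0.209 m

Manning's equation rearranged: A R^(2/3) = nQ / (1·√S) = 0.015 × 0.0634 / (√0.0012) = 0.02745.
Trying y = 0.251 m: A R^(2/3) = 0.03938 — too large.
Trying y = 0.209 m: A R^(2/3) = 0.02744 — matches.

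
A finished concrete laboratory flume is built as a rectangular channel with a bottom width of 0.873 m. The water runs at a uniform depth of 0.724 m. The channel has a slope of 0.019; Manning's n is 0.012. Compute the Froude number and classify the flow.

supercritical

Flow area A = b·y = 0.873 × 0.724 = 0.6321 m². Wetted perimeter P = b + 2y = 0.873 + 2×0.724 = 2.321 m.
Hydraulic radius R = A/P = 0.6321/2.321 = 0.2723 m.
V = (1/n) R^(2/3) √S = (1/0.012) × 0.2723^(2/3) × √0.019 = 4.826 m/s. Hydraulic depth D_h = A/T = 0.6321/0.873 = 0.724 m.
Froude number Fr = V/√(g·D_h) = 4.826/√(9.81×0.724) = 1.81, which is greater than 1, so the flow is supercritical.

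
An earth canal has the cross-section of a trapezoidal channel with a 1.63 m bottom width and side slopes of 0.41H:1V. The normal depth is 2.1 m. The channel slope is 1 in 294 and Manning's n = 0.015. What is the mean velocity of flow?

With bottom width b = 1.63 m and side slope z = 0.41: A = (b + zy)y = (1.63 + 0.41×2.1)×2.1 = 5.231 m²; P = b + 2y√(1+z²) = 1.63 + 2×2.1×1.081 = 6.169 m.
Hydraulic radius R = A/P = 5.231/6.169 = 0.8479 m.
From Manning's equation, V = (1/n) R^(2/3) S^(1/2) = (1/0.015) × 0.8479^(2/3) × 0.003401^(1/2) = 3.48 m/s.

V = 3.48 m/s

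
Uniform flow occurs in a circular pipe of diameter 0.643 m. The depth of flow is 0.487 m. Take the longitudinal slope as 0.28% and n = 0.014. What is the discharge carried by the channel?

Q = 0.335 m³/s

For a circular section of diameter D = 0.643 m at depth y = 0.487 m, the central angle is θ = 2 arccos(1 − 2y/D) = 4.223 rad. Then A = (D²/8)(θ − sin θ) = 0.2639 m² and P = Dθ/2 = 1.358 m.
Hydraulic radius R = A/P = 0.2639/1.358 = 0.1943 m.
Manning's equation: Q = (1/n) A R^(2/3) S^(1/2) = (1/0.014) × 0.2639 × 0.1943^(2/3) × 0.0028^(1/2) = 0.335 m³/s.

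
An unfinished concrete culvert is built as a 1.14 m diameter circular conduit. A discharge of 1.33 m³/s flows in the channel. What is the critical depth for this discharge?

At critical depth, Q² T / (g A³) = 1, i.e. A³/T = Q²/g = 1.33²/9.81 = 0.1803.
Trying y = 0.692 m: A³/T = 0.2448 — too large.
Trying y = 0.639 m: A³/T = 0.1804 — ≈ 0.1803.

y_c = 0.639 m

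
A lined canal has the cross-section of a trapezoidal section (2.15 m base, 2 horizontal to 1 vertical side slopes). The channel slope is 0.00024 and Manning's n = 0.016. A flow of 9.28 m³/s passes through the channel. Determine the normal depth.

Manning's equation rearranged: A R^(2/3) = nQ / (1·√S) = 0.016 × 9.28 / (√0.00024) = 9.584.
Try y = 1.39 m: A R^(2/3) = 5.999 — too small.
Try y = 1.73 m: A R^(2/3) = 9.586 — close enough.

y_n = 1.73 m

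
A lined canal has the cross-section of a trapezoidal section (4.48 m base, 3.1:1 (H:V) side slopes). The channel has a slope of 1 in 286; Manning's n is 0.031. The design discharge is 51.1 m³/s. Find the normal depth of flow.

y_n = 2.09 m

Manning's equation rearranged: A R^(2/3) = nQ / (1·√S) = 0.031 × 51.1 / (√0.003497) = 26.79.
Trying y = 1.69 m: A R^(2/3) = 17.08 — too small.
Trying y = 2.52 m: A R^(2/3) = 40.27 — too large.
Trying y = 2.09 m: A R^(2/3) = 26.8 — ≈ 26.79.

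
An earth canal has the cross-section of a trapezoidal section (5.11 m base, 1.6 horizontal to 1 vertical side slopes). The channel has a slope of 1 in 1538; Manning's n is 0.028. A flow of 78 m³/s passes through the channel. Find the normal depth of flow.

Manning's equation rearranged: A R^(2/3) = nQ / (1·√S) = 0.028 × 78 / (√0.0006502) = 85.65.
Trying y = 3.01 m: A R^(2/3) = 44.44 — too small.
Trying y = 4.99 m: A R^(2/3) = 127.6 — too large.
Trying y = 4.14 m: A R^(2/3) = 85.7 — ≈ 85.65.

y_n = 4.14 m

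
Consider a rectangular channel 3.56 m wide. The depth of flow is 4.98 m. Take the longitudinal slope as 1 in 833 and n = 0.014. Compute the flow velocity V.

V = 2.96 m/s

Flow area A = b·y = 3.56 × 4.98 = 17.73 m². Wetted perimeter P = b + 2y = 3.56 + 2×4.98 = 13.52 m.
Hydraulic radius R = A/P = 17.73/13.52 = 1.311 m.
From Manning's equation, V = (1/n) R^(2/3) S^(1/2) = (1/0.014) × 1.311^(2/3) × 0.0012^(1/2) = 2.96 m/s.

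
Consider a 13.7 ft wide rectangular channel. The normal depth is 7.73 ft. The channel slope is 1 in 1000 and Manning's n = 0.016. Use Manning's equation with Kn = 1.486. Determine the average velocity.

V = 6.94 ft/s

Flow area A = b·y = 13.7 × 7.73 = 105.9 ft². Wetted perimeter P = b + 2y = 13.7 + 2×7.73 = 29.16 ft.
Hydraulic radius R = A/P = 105.9/29.16 = 3.632 ft.
From Manning's equation, V = (1.486/n) R^(2/3) S^(1/2) = (1.486/0.016) × 3.632^(2/3) × 0.001^(1/2) = 6.94 ft/s.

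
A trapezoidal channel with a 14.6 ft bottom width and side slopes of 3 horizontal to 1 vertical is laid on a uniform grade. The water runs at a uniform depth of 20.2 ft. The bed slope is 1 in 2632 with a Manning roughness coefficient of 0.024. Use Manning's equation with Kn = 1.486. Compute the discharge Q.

Q = 8890 ft³/s

With bottom width b = 14.6 ft and side slope z = 3: A = (b + zy)y = (14.6 + 3×20.2)×20.2 = 1519 ft²; P = b + 2y√(1+z²) = 14.6 + 2×20.2×3.162 = 142.4 ft.
Hydraulic radius R = A/P = 1519/142.4 = 10.67 ft.
Manning's equation: Q = (1.486/n) A R^(2/3) S^(1/2) = (1.486/0.024) × 1519 × 10.67^(2/3) × 0.0003799^(1/2) = 8890 ft³/s.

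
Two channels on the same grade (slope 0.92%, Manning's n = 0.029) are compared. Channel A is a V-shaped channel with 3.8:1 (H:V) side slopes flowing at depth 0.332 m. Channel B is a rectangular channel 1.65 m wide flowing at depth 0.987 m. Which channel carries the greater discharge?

Channel A: For a triangular section with side slope z = 3.8: A = zy² = 3.8×0.332² = 0.4189 m²; P = 2y√(1+z²) = 2×0.332×3.929 = 2.609 m. Hydraulic radius R = A/P = 0.4189/2.609 = 0.1605 m. Q_A = (1/0.029)·0.4189·0.1605^(2/3)·√0.0092 = 0.4092 m³/s.
Channel B: Flow area A = b·y = 1.65 × 0.987 = 1.629 m². Wetted perimeter P = b + 2y = 1.65 + 2×0.987 = 3.624 m. Hydraulic radius R = A/P = 1.629/3.624 = 0.4494 m. Q_B = (1/0.029)·1.629·0.4494^(2/3)·√0.0092 = 3.16 m³/s.
Q_A = 0.4092 m³/s vs Q_B = 3.16 m³/s, so channel B carries more.

channel B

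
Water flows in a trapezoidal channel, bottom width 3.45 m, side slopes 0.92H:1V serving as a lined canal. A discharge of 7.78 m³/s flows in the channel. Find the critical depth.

y_c = 0.749 m

At critical depth, Q² T / (g A³) = 1, i.e. A³/T = Q²/g = 7.78²/9.81 = 6.17.
Try y = 0.809 m: A³/T = 7.911 — too large.
Try y = 0.749 m: A³/T = 6.171 — ≈ 6.17.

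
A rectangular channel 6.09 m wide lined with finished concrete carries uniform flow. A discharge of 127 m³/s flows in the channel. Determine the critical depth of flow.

For a rectangular channel, critical depth y_c = (q²/g)^(1/3) where q = Q/b = 127/6.09 = 20.85 m²/s.
So y_c = (20.85²/9.81)^(1/3) = 3.54 m.

y_c = 3.54 m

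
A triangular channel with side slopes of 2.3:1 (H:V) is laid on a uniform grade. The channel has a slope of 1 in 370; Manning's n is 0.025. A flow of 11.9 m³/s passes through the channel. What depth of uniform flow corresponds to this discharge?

Manning's equation rearranged: A R^(2/3) = nQ / (1·√S) = 0.025 × 11.9 / (√0.002703) = 5.723.
Trying y = 2.16 m: A R^(2/3) = 10.66 — too large.
Trying y = 1.18 m: A R^(2/3) = 2.126 — too small.
Trying y = 1.71 m: A R^(2/3) = 5.719 — ≈ 5.723.

y_n = 1.71 m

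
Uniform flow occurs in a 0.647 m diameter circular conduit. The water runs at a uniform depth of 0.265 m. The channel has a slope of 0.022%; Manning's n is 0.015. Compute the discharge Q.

Q = 0.034 m³/s

For a circular section of diameter D = 0.647 m at depth y = 0.265 m, the central angle is θ = 2 arccos(1 − 2y/D) = 2.778 rad. Then A = (D²/8)(θ − sin θ) = 0.1267 m² and P = Dθ/2 = 0.8987 m.
Hydraulic radius R = A/P = 0.1267/0.8987 = 0.141 m.
Manning's equation: Q = (1/n) A R^(2/3) S^(1/2) = (1/0.015) × 0.1267 × 0.141^(2/3) × 0.00022^(1/2) = 0.034 m³/s.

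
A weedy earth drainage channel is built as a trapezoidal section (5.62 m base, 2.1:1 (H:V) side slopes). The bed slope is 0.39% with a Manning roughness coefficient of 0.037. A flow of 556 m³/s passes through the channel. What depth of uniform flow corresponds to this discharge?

Manning's equation rearranged: A R^(2/3) = nQ / (1·√S) = 0.037 × 556 / (√0.0039) = 329.4.
At y = 6.05 m: A R^(2/3) = 244.9 — low.
At y = 8.28 m: A R^(2/3) = 505 — high.
At y = 6.89 m: A R^(2/3) = 329.6 — close enough.

y_n = 6.89 m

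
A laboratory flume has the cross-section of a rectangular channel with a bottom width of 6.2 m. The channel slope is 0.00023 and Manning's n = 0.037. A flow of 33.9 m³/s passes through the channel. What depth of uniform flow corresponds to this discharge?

Manning's equation rearranged: A R^(2/3) = nQ / (1·√S) = 0.037 × 33.9 / (√0.00023) = 82.71.
At y = 8.76 m: A R^(2/3) = 94.35 — too large.
At y = 6.53 m: A R^(2/3) = 66.44 — too small.
At y = 7.84 m: A R^(2/3) = 82.76 — ≈ 82.71.

y_n = 7.84 m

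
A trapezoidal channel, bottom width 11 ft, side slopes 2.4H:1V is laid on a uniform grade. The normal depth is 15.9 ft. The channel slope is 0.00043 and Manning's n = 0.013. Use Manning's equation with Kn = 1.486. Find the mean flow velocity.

V = 9.75 ft/s

With bottom width b = 11 ft and side slope z = 2.4: A = (b + zy)y = (11 + 2.4×15.9)×15.9 = 781.6 ft²; P = b + 2y√(1+z²) = 11 + 2×15.9×2.6 = 93.68 ft.
Hydraulic radius R = A/P = 781.6/93.68 = 8.344 ft.
From Manning's equation, V = (1.486/n) R^(2/3) S^(1/2) = (1.486/0.013) × 8.344^(2/3) × 0.00043^(1/2) = 9.75 ft/s.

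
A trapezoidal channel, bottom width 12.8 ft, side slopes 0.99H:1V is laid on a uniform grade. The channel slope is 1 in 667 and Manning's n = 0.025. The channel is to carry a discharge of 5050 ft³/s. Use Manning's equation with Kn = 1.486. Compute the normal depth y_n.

Manning's equation rearranged: A R^(2/3) = nQ / (1.486·√S) = 0.025 × 5050 / (1.486 × √0.001499) = 2194.
Trying y = 15.6 ft: A R^(2/3) = 1729 — too small.
Trying y = 21.3 ft: A R^(2/3) = 3333 — too large.
Trying y = 17.5 ft: A R^(2/3) = 2195 — close enough.

y_n = 17.5 ft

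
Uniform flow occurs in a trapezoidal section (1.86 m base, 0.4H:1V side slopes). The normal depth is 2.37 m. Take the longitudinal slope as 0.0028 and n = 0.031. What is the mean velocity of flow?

V = 1.66 m/s

With bottom width b = 1.86 m and side slope z = 0.4: A = (b + zy)y = (1.86 + 0.4×2.37)×2.37 = 6.655 m²; P = b + 2y√(1+z²) = 1.86 + 2×2.37×1.077 = 6.965 m.
Hydraulic radius R = A/P = 6.655/6.965 = 0.9555 m.
From Manning's equation, V = (1/n) R^(2/3) S^(1/2) = (1/0.031) × 0.9555^(2/3) × 0.0028^(1/2) = 1.66 m/s.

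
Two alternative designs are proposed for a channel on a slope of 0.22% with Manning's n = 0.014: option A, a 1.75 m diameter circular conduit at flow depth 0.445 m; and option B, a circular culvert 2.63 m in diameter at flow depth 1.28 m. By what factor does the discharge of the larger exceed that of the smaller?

Channel A: For a circular section of diameter D = 1.75 m at depth y = 0.445 m, the central angle is θ = 2 arccos(1 − 2y/D) = 2.114 rad. Then A = (D²/8)(θ − sin θ) = 0.4816 m² and P = Dθ/2 = 1.85 m. Hydraulic radius R = A/P = 0.4816/1.85 = 0.2604 m. Q_A = (1/0.014)·0.4816·0.2604^(2/3)·√0.0022 = 0.6579 m³/s.
Channel B: For a circular section of diameter D = 2.63 m at depth y = 1.28 m, the central angle is θ = 2 arccos(1 − 2y/D) = 3.088 rad. Then A = (D²/8)(θ − sin θ) = 2.624 m² and P = Dθ/2 = 4.061 m. Hydraulic radius R = A/P = 2.624/4.061 = 0.6462 m. Q_B = (1/0.014)·2.624·0.6462^(2/3)·√0.0022 = 6.571 m³/s.
The larger discharge is 6.571 m³/s and the smaller is 0.6579 m³/s; the ratio is 9.99.

9.99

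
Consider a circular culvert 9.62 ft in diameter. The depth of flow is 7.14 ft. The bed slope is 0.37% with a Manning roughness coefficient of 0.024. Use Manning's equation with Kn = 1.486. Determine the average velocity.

V = 7.65 ft/s

For a circular section of diameter D = 9.62 ft at depth y = 7.14 ft, the central angle is θ = 2 arccos(1 − 2y/D) = 4.153 rad. Then A = (D²/8)(θ − sin θ) = 57.85 ft² and P = Dθ/2 = 19.98 ft.
Hydraulic radius R = A/P = 57.85/19.98 = 2.896 ft.
From Manning's equation, V = (1.486/n) R^(2/3) S^(1/2) = (1.486/0.024) × 2.896^(2/3) × 0.0037^(1/2) = 7.65 ft/s.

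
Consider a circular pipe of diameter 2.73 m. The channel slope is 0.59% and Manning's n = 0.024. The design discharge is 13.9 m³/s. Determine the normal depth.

y_n = 2.14 m

Manning's equation rearranged: A R^(2/3) = nQ / (1·√S) = 0.024 × 13.9 / (√0.0059) = 4.343.
Trying y = 1.52 m: A R^(2/3) = 2.711 — too small.
Trying y = 2.14 m: A R^(2/3) = 4.345 — ≈ 4.343.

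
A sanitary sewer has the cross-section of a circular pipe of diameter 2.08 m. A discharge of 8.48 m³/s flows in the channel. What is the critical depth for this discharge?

y_c = 1.4 m

At critical depth, Q² T / (g A³) = 1, i.e. A³/T = Q²/g = 8.48²/9.81 = 7.33.
Try y = 1.21 m: A³/T = 4.204 — too small.
Try y = 1.62 m: A³/T = 13.26 — too large.
Try y = 1.4 m: A³/T = 7.376 — close enough.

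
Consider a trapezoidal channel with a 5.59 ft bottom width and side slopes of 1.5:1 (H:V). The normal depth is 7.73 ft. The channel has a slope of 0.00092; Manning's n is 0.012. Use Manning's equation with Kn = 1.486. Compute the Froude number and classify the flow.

With bottom width b = 5.59 ft and side slope z = 1.5: A = (b + zy)y = (5.59 + 1.5×7.73)×7.73 = 132.8 ft²; P = b + 2y√(1+z²) = 5.59 + 2×7.73×1.803 = 33.46 ft.
Hydraulic radius R = A/P = 132.8/33.46 = 3.97 ft.
V = (1.486/n) R^(2/3) √S = (1.486/0.012) × 3.97^(2/3) × √0.00092 = 9.417 ft/s. Hydraulic depth D_h = A/T = 132.8/28.78 = 4.616 ft.
Froude number Fr = V/√(g·D_h) = 9.417/√(32.2×4.616) = 0.772, which is less than 1, so the flow is subcritical.

subcritical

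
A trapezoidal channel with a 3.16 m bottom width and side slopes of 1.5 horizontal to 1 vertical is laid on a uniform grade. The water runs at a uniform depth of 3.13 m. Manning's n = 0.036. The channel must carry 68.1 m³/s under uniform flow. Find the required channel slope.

With bottom width b = 3.16 m and side slope z = 1.5: A = (b + zy)y = (3.16 + 1.5×3.13)×3.13 = 24.59 m²; P = b + 2y√(1+z²) = 3.16 + 2×3.13×1.803 = 14.45 m.
Hydraulic radius R = A/P = 24.59/14.45 = 1.702 m.
From Manning's equation, S = [nQ / (1 A R^(2/3))]² = [0.036 × 68.1 / (1 × 24.59 × 1.702^(2/3))]² = 0.00489.

S = 0.00489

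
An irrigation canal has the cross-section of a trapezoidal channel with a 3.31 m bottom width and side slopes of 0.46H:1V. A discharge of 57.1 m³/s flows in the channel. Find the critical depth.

At critical depth, Q² T / (g A³) = 1, i.e. A³/T = Q²/g = 57.1²/9.81 = 332.4.
Trying y = 2.26 m: A³/T = 176.3 — short.
Trying y = 3.41 m: A³/T = 714.1 — over.
Trying y = 2.73 m: A³/T = 332.7 — matches.

y_c = 2.73 m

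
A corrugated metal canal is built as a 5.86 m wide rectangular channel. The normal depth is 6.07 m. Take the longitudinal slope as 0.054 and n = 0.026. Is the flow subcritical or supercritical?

Flow area A = b·y = 5.86 × 6.07 = 35.57 m². Wetted perimeter P = b + 2y = 5.86 + 2×6.07 = 18 m.
Hydraulic radius R = A/P = 35.57/18 = 1.976 m.
V = (1/n) R^(2/3) √S = (1/0.026) × 1.976^(2/3) × √0.054 = 14.07 m/s. Hydraulic depth D_h = A/T = 35.57/5.86 = 6.07 m.
Froude number Fr = V/√(g·D_h) = 14.07/√(9.81×6.07) = 1.82, which is greater than 1, so the flow is supercritical.

supercritical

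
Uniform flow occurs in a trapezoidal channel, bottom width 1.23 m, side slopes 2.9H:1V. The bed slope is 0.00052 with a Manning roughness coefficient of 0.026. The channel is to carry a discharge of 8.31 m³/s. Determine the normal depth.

y_n = 1.68 m

Manning's equation rearranged: A R^(2/3) = nQ / (1·√S) = 0.026 × 8.31 / (√0.00052) = 9.475.
Try y = 1.19 m: A R^(2/3) = 4.193 — too small.
Try y = 1.82 m: A R^(2/3) = 11.49 — too large.
Try y = 1.68 m: A R^(2/3) = 9.475 — ≈ 9.475.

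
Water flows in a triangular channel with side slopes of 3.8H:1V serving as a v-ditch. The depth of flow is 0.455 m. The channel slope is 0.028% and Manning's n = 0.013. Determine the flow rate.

For a triangular section with side slope z = 3.8: A = zy² = 3.8×0.455² = 0.7867 m²; P = 2y√(1+z²) = 2×0.455×3.929 = 3.576 m.
Hydraulic radius R = A/P = 0.7867/3.576 = 0.22 m.
Manning's equation: Q = (1/n) A R^(2/3) S^(1/2) = (1/0.013) × 0.7867 × 0.22^(2/3) × 0.00028^(1/2) = 0.369 m³/s.

Q = 0.369 m³/s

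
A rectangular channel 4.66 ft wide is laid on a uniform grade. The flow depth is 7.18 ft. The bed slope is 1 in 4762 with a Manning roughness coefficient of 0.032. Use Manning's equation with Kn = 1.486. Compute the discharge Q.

Flow area A = b·y = 4.66 × 7.18 = 33.46 ft². Wetted perimeter P = b + 2y = 4.66 + 2×7.18 = 19.02 ft.
Hydraulic radius R = A/P = 33.46/19.02 = 1.759 ft.
Manning's equation: Q = (1.486/n) A R^(2/3) S^(1/2) = (1.486/0.032) × 33.46 × 1.759^(2/3) × 0.00021^(1/2) = 32.8 ft³/s.

Q = 32.8 ft³/s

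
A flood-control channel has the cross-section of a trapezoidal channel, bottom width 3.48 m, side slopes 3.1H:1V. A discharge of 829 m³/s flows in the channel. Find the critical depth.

y_c = 6.27 m

At critical depth, Q² T / (g A³) = 1, i.e. A³/T = Q²/g = 829²/9.81 = 70060.
At y = 5.39 m: A³/T = 34920 — short.
At y = 7.13 m: A³/T = 127300 — over.
At y = 6.27 m: A³/T = 70050 — close enough.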